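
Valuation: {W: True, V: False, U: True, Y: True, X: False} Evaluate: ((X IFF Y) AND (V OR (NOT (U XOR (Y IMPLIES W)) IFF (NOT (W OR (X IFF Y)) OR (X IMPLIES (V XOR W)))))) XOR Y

Substituting W=True, V=False, U=True, Y=True, X=False:
X IFF Y = False IFF True = False
Y IMPLIES W = True IMPLIES True = True
U XOR (Y IMPLIES W) = True XOR True = False
NOT (U XOR (Y IMPLIES W)) = NOT False = True
X IFF Y = False IFF True = False
W OR (X IFF Y) = True OR False = True
NOT (W OR (X IFF Y)) = NOT True = False
V XOR W = False XOR True = True
X IMPLIES (V XOR W) = False IMPLIES True = True
NOT (W OR (X IFF Y)) OR (X IMPLIES (V XOR W)) = False OR True = True
NOT (U XOR (Y IMPLIES W)) IFF (NOT (W OR (X IFF Y)) OR (X IMPLIES (V XOR W))) = True IFF True = True
V OR (NOT (U XOR (Y IMPLIES W)) IFF (NOT (W OR (X IFF Y)) OR (X IMPLIES (V XOR W)))) = False OR True = True
(X IFF Y) AND (V OR (NOT (U XOR (Y IMPLIES W)) IFF (NOT (W OR (X IFF Y)) OR (X IMPLIES (V XOR W))))) = False AND True = False
((X IFF Y) AND (V OR (NOT (U XOR (Y IMPLIES W)) IFF (NOT (W OR (X IFF Y)) OR (X IMPLIES (V XOR W)))))) XOR Y = False XOR True = True

True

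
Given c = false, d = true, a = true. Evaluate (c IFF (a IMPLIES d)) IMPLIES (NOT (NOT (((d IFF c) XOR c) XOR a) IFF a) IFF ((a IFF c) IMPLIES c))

a IMPLIES d = true IMPLIES true = true
c IFF (a IMPLIES d) = false IFF true = false
d IFF c = true IFF false = false
(d IFF c) XOR c = false XOR false = false
((d IFF c) XOR c) XOR a = false XOR true = true
NOT (((d IFF c) XOR c) XOR a) = NOT true = false
NOT (((d IFF c) XOR c) XOR a) IFF a = false IFF true = false
NOT (NOT (((d IFF c) XOR c) XOR a) IFF a) = NOT false = true
a IFF c = true IFF false = false
(a IFF c) IMPLIES c = false IMPLIES false = true
NOT (NOT (((d IFF c) XOR c) XOR a) IFF a) IFF ((a IFF c) IMPLIES c) = true IFF true = true
(c IFF (a IMPLIES d)) IMPLIES (NOT (NOT (((d IFF c) XOR c) XOR a) IFF a) IFF ((a IFF c) IMPLIES c)) = false IMPLIES true = true

true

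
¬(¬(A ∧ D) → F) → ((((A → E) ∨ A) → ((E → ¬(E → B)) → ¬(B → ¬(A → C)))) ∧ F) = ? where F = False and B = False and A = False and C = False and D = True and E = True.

A ∧ D = False ∧ True = False
¬(A ∧ D) = ¬False = True
¬(A ∧ D) → F = True → False = False
¬(¬(A ∧ D) → F) = ¬False = True
A → E = False → True = True
(A → E) ∨ A = True ∨ False = True
E → B = True → False = False
¬(E → B) = ¬False = True
E → ¬(E → B) = True → True = True
A → C = False → False = True
¬(A → C) = ¬True = False
B → ¬(A → C) = False → False = True
¬(B → ¬(A → C)) = ¬True = False
(E → ¬(E → B)) → ¬(B → ¬(A → C)) = True → False = False
((A → E) ∨ A) → ((E → ¬(E → B)) → ¬(B → ¬(A → C))) = True → False = False
(((A → E) ∨ A) → ((E → ¬(E → B)) → ¬(B → ¬(A → C)))) ∧ F = False ∧ False = False
¬(¬(A ∧ D) → F) → ((((A → E) ∨ A) → ((E → ¬(E → B)) → ¬(B → ¬(A → C)))) ∧ F) = True → False = False

False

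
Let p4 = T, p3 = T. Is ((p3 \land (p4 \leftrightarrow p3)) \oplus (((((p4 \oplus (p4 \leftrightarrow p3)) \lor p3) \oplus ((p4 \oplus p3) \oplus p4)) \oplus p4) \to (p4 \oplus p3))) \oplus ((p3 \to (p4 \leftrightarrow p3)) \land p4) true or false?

Substituting p4=T, p3=T:
p4 \leftrightarrow p3 = T \leftrightarrow T = T
p3 \land (p4 \leftrightarrow p3) = T \land T = T
p4 \leftrightarrow p3 = T \leftrightarrow T = T
p4 \oplus (p4 \leftrightarrow p3) = T \oplus T = F
(p4 \oplus (p4 \leftrightarrow p3)) \lor p3 = F \lor T = T
p4 \oplus p3 = T \oplus T = F
(p4 \oplus p3) \oplus p4 = F \oplus T = T
((p4 \oplus (p4 \leftrightarrow p3)) \lor p3) \oplus ((p4 \oplus p3) \oplus p4) = T \oplus T = F
(((p4 \oplus (p4 \leftrightarrow p3)) \lor p3) \oplus ((p4 \oplus p3) \oplus p4)) \oplus p4 = F \oplus T = T
p4 \oplus p3 = T \oplus T = F
((((p4 \oplus (p4 \leftrightarrow p3)) \lor p3) \oplus ((p4 \oplus p3) \oplus p4)) \oplus p4) \to (p4 \oplus p3) = T \to F = F
(p3 \land (p4 \leftrightarrow p3)) \oplus (((((p4 \oplus (p4 \leftrightarrow p3)) \lor p3) \oplus ((p4 \oplus p3) \oplus p4)) \oplus p4) \to (p4 \oplus p3)) = T \oplus F = T
p4 \leftrightarrow p3 = T \leftrightarrow T = T
p3 \to (p4 \leftrightarrow p3) = T \to T = T
(p3 \to (p4 \leftrightarrow p3)) \land p4 = T \land T = T
((p3 \land (p4 \leftrightarrow p3)) \oplus (((((p4 \oplus (p4 \leftrightarrow p3)) \lor p3) \oplus ((p4 \oplus p3) \oplus p4)) \oplus p4) \to (p4 \oplus p3))) \oplus ((p3 \to (p4 \leftrightarrow p3)) \land p4) = T \oplus T = F

F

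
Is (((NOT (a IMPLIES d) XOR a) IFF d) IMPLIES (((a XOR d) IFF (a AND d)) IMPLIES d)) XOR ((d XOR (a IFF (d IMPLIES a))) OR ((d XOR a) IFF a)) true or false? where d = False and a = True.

False

Substituting d=False, a=True:
a IMPLIES d = True IMPLIES False = False
NOT (a IMPLIES d) = NOT False = True
NOT (a IMPLIES d) XOR a = True XOR True = False
(NOT (a IMPLIES d) XOR a) IFF d = False IFF False = True
a XOR d = True XOR False = True
a AND d = True AND False = False
(a XOR d) IFF (a AND d) = True IFF False = False
((a XOR d) IFF (a AND d)) IMPLIES d = False IMPLIES False = True
((NOT (a IMPLIES d) XOR a) IFF d) IMPLIES (((a XOR d) IFF (a AND d)) IMPLIES d) = True IMPLIES True = True
d IMPLIES a = False IMPLIES True = True
a IFF (d IMPLIES a) = True IFF True = True
d XOR (a IFF (d IMPLIES a)) = False XOR True = True
d XOR a = False XOR True = True
(d XOR a) IFF a = True IFF True = True
(d XOR (a IFF (d IMPLIES a))) OR ((d XOR a) IFF a) = True OR True = True
(((NOT (a IMPLIES d) XOR a) IFF d) IMPLIES (((a XOR d) IFF (a AND d)) IMPLIES d)) XOR ((d XOR (a IFF (d IMPLIES a))) OR ((d XOR a) IFF a)) = True XOR True = False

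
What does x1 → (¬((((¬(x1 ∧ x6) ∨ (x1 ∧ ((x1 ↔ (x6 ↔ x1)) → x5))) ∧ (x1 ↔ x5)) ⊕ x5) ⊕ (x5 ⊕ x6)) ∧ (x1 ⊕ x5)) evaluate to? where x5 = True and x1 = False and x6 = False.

x1 ∧ x6 = False ∧ False = False
¬(x1 ∧ x6) = ¬False = True
x6 ↔ x1 = False ↔ False = True
x1 ↔ (x6 ↔ x1) = False ↔ True = False
(x1 ↔ (x6 ↔ x1)) → x5 = False → True = True
x1 ∧ ((x1 ↔ (x6 ↔ x1)) → x5) = False ∧ True = False
¬(x1 ∧ x6) ∨ (x1 ∧ ((x1 ↔ (x6 ↔ x1)) → x5)) = True ∨ False = True
x1 ↔ x5 = False ↔ True = False
(¬(x1 ∧ x6) ∨ (x1 ∧ ((x1 ↔ (x6 ↔ x1)) → x5))) ∧ (x1 ↔ x5) = True ∧ False = False
((¬(x1 ∧ x6) ∨ (x1 ∧ ((x1 ↔ (x6 ↔ x1)) → x5))) ∧ (x1 ↔ x5)) ⊕ x5 = False ⊕ True = True
x5 ⊕ x6 = True ⊕ False = True
(((¬(x1 ∧ x6) ∨ (x1 ∧ ((x1 ↔ (x6 ↔ x1)) → x5))) ∧ (x1 ↔ x5)) ⊕ x5) ⊕ (x5 ⊕ x6) = True ⊕ True = False
¬((((¬(x1 ∧ x6) ∨ (x1 ∧ ((x1 ↔ (x6 ↔ x1)) → x5))) ∧ (x1 ↔ x5)) ⊕ x5) ⊕ (x5 ⊕ x6)) = ¬False = True
x1 ⊕ x5 = False ⊕ True = True
¬((((¬(x1 ∧ x6) ∨ (x1 ∧ ((x1 ↔ (x6 ↔ x1)) → x5))) ∧ (x1 ↔ x5)) ⊕ x5) ⊕ (x5 ⊕ x6)) ∧ (x1 ⊕ x5) = True ∧ True = True
x1 → (¬((((¬(x1 ∧ x6) ∨ (x1 ∧ ((x1 ↔ (x6 ↔ x1)) → x5))) ∧ (x1 ↔ x5)) ⊕ x5) ⊕ (x5 ⊕ x6)) ∧ (x1 ⊕ x5)) = False → True = True

True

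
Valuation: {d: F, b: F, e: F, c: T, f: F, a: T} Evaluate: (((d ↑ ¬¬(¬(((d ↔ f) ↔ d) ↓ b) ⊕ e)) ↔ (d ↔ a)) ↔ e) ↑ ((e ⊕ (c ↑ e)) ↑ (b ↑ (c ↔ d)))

T

d ↔ f = F ↔ F = T
(d ↔ f) ↔ d = T ↔ F = F
((d ↔ f) ↔ d) ↓ b = F ↓ F = T
¬(((d ↔ f) ↔ d) ↓ b) = ¬T = F
¬(((d ↔ f) ↔ d) ↓ b) ⊕ e = F ⊕ F = F
¬(¬(((d ↔ f) ↔ d) ↓ b) ⊕ e) = ¬F = T
¬¬(¬(((d ↔ f) ↔ d) ↓ b) ⊕ e) = ¬T = F
d ↑ ¬¬(¬(((d ↔ f) ↔ d) ↓ b) ⊕ e) = F ↑ F = T
d ↔ a = F ↔ T = F
(d ↑ ¬¬(¬(((d ↔ f) ↔ d) ↓ b) ⊕ e)) ↔ (d ↔ a) = T ↔ F = F
((d ↑ ¬¬(¬(((d ↔ f) ↔ d) ↓ b) ⊕ e)) ↔ (d ↔ a)) ↔ e = F ↔ F = T
c ↑ e = T ↑ F = T
e ⊕ (c ↑ e) = F ⊕ T = T
c ↔ d = T ↔ F = F
b ↑ (c ↔ d) = F ↑ F = T
(e ⊕ (c ↑ e)) ↑ (b ↑ (c ↔ d)) = T ↑ T = F
(((d ↑ ¬¬(¬(((d ↔ f) ↔ d) ↓ b) ⊕ e)) ↔ (d ↔ a)) ↔ e) ↑ ((e ⊕ (c ↑ e)) ↑ (b ↑ (c ↔ d))) = T ↑ F = T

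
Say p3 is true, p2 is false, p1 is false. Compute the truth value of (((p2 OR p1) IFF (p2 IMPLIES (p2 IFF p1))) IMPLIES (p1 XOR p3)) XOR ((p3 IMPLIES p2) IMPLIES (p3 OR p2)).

false

p2 OR p1 = false OR false = false
p2 IFF p1 = false IFF false = true
p2 IMPLIES (p2 IFF p1) = false IMPLIES true = true
(p2 OR p1) IFF (p2 IMPLIES (p2 IFF p1)) = false IFF true = false
p1 XOR p3 = false XOR true = true
((p2 OR p1) IFF (p2 IMPLIES (p2 IFF p1))) IMPLIES (p1 XOR p3) = false IMPLIES true = true
p3 IMPLIES p2 = true IMPLIES false = false
p3 OR p2 = true OR false = true
(p3 IMPLIES p2) IMPLIES (p3 OR p2) = false IMPLIES true = true
(((p2 OR p1) IFF (p2 IMPLIES (p2 IFF p1))) IMPLIES (p1 XOR p3)) XOR ((p3 IMPLIES p2) IMPLIES (p3 OR p2)) = true XOR true = false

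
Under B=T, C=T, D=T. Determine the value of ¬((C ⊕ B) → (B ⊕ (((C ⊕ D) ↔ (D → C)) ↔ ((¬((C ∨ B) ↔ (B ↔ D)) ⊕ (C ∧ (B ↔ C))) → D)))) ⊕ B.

T

C ⊕ B = T ⊕ T = F
C ⊕ D = T ⊕ T = F
D → C = T → T = T
(C ⊕ D) ↔ (D → C) = F ↔ T = F
C ∨ B = T ∨ T = T
B ↔ D = T ↔ T = T
(C ∨ B) ↔ (B ↔ D) = T ↔ T = T
¬((C ∨ B) ↔ (B ↔ D)) = ¬T = F
B ↔ C = T ↔ T = T
C ∧ (B ↔ C) = T ∧ T = T
¬((C ∨ B) ↔ (B ↔ D)) ⊕ (C ∧ (B ↔ C)) = F ⊕ T = T
(¬((C ∨ B) ↔ (B ↔ D)) ⊕ (C ∧ (B ↔ C))) → D = T → T = T
((C ⊕ D) ↔ (D → C)) ↔ ((¬((C ∨ B) ↔ (B ↔ D)) ⊕ (C ∧ (B ↔ C))) → D) = F ↔ T = F
B ⊕ (((C ⊕ D) ↔ (D → C)) ↔ ((¬((C ∨ B) ↔ (B ↔ D)) ⊕ (C ∧ (B ↔ C))) → D)) = T ⊕ F = T
(C ⊕ B) → (B ⊕ (((C ⊕ D) ↔ (D → C)) ↔ ((¬((C ∨ B) ↔ (B ↔ D)) ⊕ (C ∧ (B ↔ C))) → D))) = F → T = T
¬((C ⊕ B) → (B ⊕ (((C ⊕ D) ↔ (D → C)) ↔ ((¬((C ∨ B) ↔ (B ↔ D)) ⊕ (C ∧ (B ↔ C))) → D)))) = ¬T = F
¬((C ⊕ B) → (B ⊕ (((C ⊕ D) ↔ (D → C)) ↔ ((¬((C ∨ B) ↔ (B ↔ D)) ⊕ (C ∧ (B ↔ C))) → D)))) ⊕ B = F ⊕ T = T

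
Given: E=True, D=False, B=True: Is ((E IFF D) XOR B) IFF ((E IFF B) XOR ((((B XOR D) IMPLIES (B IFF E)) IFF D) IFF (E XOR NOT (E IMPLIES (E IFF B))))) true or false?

True

E IFF D = True IFF False = False
(E IFF D) XOR B = False XOR True = True
E IFF B = True IFF True = True
B XOR D = True XOR False = True
B IFF E = True IFF True = True
(B XOR D) IMPLIES (B IFF E) = True IMPLIES True = True
((B XOR D) IMPLIES (B IFF E)) IFF D = True IFF False = False
E IFF B = True IFF True = True
E IMPLIES (E IFF B) = True IMPLIES True = True
NOT (E IMPLIES (E IFF B)) = NOT True = False
E XOR NOT (E IMPLIES (E IFF B)) = True XOR False = True
(((B XOR D) IMPLIES (B IFF E)) IFF D) IFF (E XOR NOT (E IMPLIES (E IFF B))) = False IFF True = False
(E IFF B) XOR ((((B XOR D) IMPLIES (B IFF E)) IFF D) IFF (E XOR NOT (E IMPLIES (E IFF B)))) = True XOR False = True
((E IFF D) XOR B) IFF ((E IFF B) XOR ((((B XOR D) IMPLIES (B IFF E)) IFF D) IFF (E XOR NOT (E IMPLIES (E IFF B))))) = True IFF True = True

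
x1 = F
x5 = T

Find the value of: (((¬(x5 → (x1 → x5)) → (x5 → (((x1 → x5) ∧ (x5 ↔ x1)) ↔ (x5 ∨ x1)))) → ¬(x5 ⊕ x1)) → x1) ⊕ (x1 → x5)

x1 → x5 = F → T = T
x5 → (x1 → x5) = T → T = T
¬(x5 → (x1 → x5)) = ¬T = F
x1 → x5 = F → T = T
x5 ↔ x1 = T ↔ F = F
(x1 → x5) ∧ (x5 ↔ x1) = T ∧ F = F
x5 ∨ x1 = T ∨ F = T
((x1 → x5) ∧ (x5 ↔ x1)) ↔ (x5 ∨ x1) = F ↔ T = F
x5 → (((x1 → x5) ∧ (x5 ↔ x1)) ↔ (x5 ∨ x1)) = T → F = F
¬(x5 → (x1 → x5)) → (x5 → (((x1 → x5) ∧ (x5 ↔ x1)) ↔ (x5 ∨ x1))) = F → F = T
x5 ⊕ x1 = T ⊕ F = T
¬(x5 ⊕ x1) = ¬T = F
(¬(x5 → (x1 → x5)) → (x5 → (((x1 → x5) ∧ (x5 ↔ x1)) ↔ (x5 ∨ x1)))) → ¬(x5 ⊕ x1) = T → F = F
((¬(x5 → (x1 → x5)) → (x5 → (((x1 → x5) ∧ (x5 ↔ x1)) ↔ (x5 ∨ x1)))) → ¬(x5 ⊕ x1)) → x1 = F → F = T
x1 → x5 = F → T = T
(((¬(x5 → (x1 → x5)) → (x5 → (((x1 → x5) ∧ (x5 ↔ x1)) ↔ (x5 ∨ x1)))) → ¬(x5 ⊕ x1)) → x1) ⊕ (x1 → x5) = T ⊕ T = F

F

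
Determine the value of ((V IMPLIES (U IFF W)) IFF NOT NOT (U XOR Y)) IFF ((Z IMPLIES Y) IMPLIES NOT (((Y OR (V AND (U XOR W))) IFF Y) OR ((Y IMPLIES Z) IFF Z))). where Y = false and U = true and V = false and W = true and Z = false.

U IFF W = true IFF true = true
V IMPLIES (U IFF W) = false IMPLIES true = true
U XOR Y = true XOR false = true
NOT (U XOR Y) = NOT true = false
NOT NOT (U XOR Y) = NOT false = true
(V IMPLIES (U IFF W)) IFF NOT NOT (U XOR Y) = true IFF true = true
Z IMPLIES Y = false IMPLIES false = true
U XOR W = true XOR true = false
V AND (U XOR W) = false AND false = false
Y OR (V AND (U XOR W)) = false OR false = false
(Y OR (V AND (U XOR W))) IFF Y = false IFF false = true
Y IMPLIES Z = false IMPLIES false = true
(Y IMPLIES Z) IFF Z = true IFF false = false
((Y OR (V AND (U XOR W))) IFF Y) OR ((Y IMPLIES Z) IFF Z) = true OR false = true
NOT (((Y OR (V AND (U XOR W))) IFF Y) OR ((Y IMPLIES Z) IFF Z)) = NOT true = false
(Z IMPLIES Y) IMPLIES NOT (((Y OR (V AND (U XOR W))) IFF Y) OR ((Y IMPLIES Z) IFF Z)) = true IMPLIES false = false
((V IMPLIES (U IFF W)) IFF NOT NOT (U XOR Y)) IFF ((Z IMPLIES Y) IMPLIES NOT (((Y OR (V AND (U XOR W))) IFF Y) OR ((Y IMPLIES Z) IFF Z))) = true IFF false = false

false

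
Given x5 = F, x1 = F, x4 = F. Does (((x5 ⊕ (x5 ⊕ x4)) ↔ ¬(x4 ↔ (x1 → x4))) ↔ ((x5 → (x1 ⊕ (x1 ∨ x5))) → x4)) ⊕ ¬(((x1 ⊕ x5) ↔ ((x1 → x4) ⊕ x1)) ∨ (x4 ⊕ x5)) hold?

x5 ⊕ x4 = F ⊕ F = F
x5 ⊕ (x5 ⊕ x4) = F ⊕ F = F
x1 → x4 = F → F = T
x4 ↔ (x1 → x4) = F ↔ T = F
¬(x4 ↔ (x1 → x4)) = ¬F = T
(x5 ⊕ (x5 ⊕ x4)) ↔ ¬(x4 ↔ (x1 → x4)) = F ↔ T = F
x1 ∨ x5 = F ∨ F = F
x1 ⊕ (x1 ∨ x5) = F ⊕ F = F
x5 → (x1 ⊕ (x1 ∨ x5)) = F → F = T
(x5 → (x1 ⊕ (x1 ∨ x5))) → x4 = T → F = F
((x5 ⊕ (x5 ⊕ x4)) ↔ ¬(x4 ↔ (x1 → x4))) ↔ ((x5 → (x1 ⊕ (x1 ∨ x5))) → x4) = F ↔ F = T
x1 ⊕ x5 = F ⊕ F = F
x1 → x4 = F → F = T
(x1 → x4) ⊕ x1 = T ⊕ F = T
(x1 ⊕ x5) ↔ ((x1 → x4) ⊕ x1) = F ↔ T = F
x4 ⊕ x5 = F ⊕ F = F
((x1 ⊕ x5) ↔ ((x1 → x4) ⊕ x1)) ∨ (x4 ⊕ x5) = F ∨ F = F
¬(((x1 ⊕ x5) ↔ ((x1 → x4) ⊕ x1)) ∨ (x4 ⊕ x5)) = ¬F = T
(((x5 ⊕ (x5 ⊕ x4)) ↔ ¬(x4 ↔ (x1 → x4))) ↔ ((x5 → (x1 ⊕ (x1 ∨ x5))) → x4)) ⊕ ¬(((x1 ⊕ x5) ↔ ((x1 → x4) ⊕ x1)) ∨ (x4 ⊕ x5)) = T ⊕ T = F

F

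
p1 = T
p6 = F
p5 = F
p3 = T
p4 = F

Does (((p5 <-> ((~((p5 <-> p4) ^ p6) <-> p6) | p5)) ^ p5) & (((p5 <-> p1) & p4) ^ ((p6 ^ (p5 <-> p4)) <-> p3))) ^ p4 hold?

Substituting p1=T, p6=F, p5=F, p3=T, p4=F:
p5 <-> p4 = F <-> F = T
(p5 <-> p4) ^ p6 = T ^ F = T
~((p5 <-> p4) ^ p6) = ~T = F
~((p5 <-> p4) ^ p6) <-> p6 = F <-> F = T
(~((p5 <-> p4) ^ p6) <-> p6) | p5 = T | F = T
p5 <-> ((~((p5 <-> p4) ^ p6) <-> p6) | p5) = F <-> T = F
(p5 <-> ((~((p5 <-> p4) ^ p6) <-> p6) | p5)) ^ p5 = F ^ F = F
p5 <-> p1 = F <-> T = F
(p5 <-> p1) & p4 = F & F = F
p5 <-> p4 = F <-> F = T
p6 ^ (p5 <-> p4) = F ^ T = T
(p6 ^ (p5 <-> p4)) <-> p3 = T <-> T = T
((p5 <-> p1) & p4) ^ ((p6 ^ (p5 <-> p4)) <-> p3) = F ^ T = T
((p5 <-> ((~((p5 <-> p4) ^ p6) <-> p6) | p5)) ^ p5) & (((p5 <-> p1) & p4) ^ ((p6 ^ (p5 <-> p4)) <-> p3)) = F & T = F
(((p5 <-> ((~((p5 <-> p4) ^ p6) <-> p6) | p5)) ^ p5) & (((p5 <-> p1) & p4) ^ ((p6 ^ (p5 <-> p4)) <-> p3))) ^ p4 = F ^ F = F

F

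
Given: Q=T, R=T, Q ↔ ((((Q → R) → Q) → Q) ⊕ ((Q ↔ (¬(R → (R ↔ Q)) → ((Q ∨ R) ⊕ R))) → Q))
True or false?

F

Q → R = T → T = T
(Q → R) → Q = T → T = T
((Q → R) → Q) → Q = T → T = T
R ↔ Q = T ↔ T = T
R → (R ↔ Q) = T → T = T
¬(R → (R ↔ Q)) = ¬T = F
Q ∨ R = T ∨ T = T
(Q ∨ R) ⊕ R = T ⊕ T = F
¬(R → (R ↔ Q)) → ((Q ∨ R) ⊕ R) = F → F = T
Q ↔ (¬(R → (R ↔ Q)) → ((Q ∨ R) ⊕ R)) = T ↔ T = T
(Q ↔ (¬(R → (R ↔ Q)) → ((Q ∨ R) ⊕ R))) → Q = T → T = T
(((Q → R) → Q) → Q) ⊕ ((Q ↔ (¬(R → (R ↔ Q)) → ((Q ∨ R) ⊕ R))) → Q) = T ⊕ T = F
Q ↔ ((((Q → R) → Q) → Q) ⊕ ((Q ↔ (¬(R → (R ↔ Q)) → ((Q ∨ R) ⊕ R))) → Q)) = T ↔ F = F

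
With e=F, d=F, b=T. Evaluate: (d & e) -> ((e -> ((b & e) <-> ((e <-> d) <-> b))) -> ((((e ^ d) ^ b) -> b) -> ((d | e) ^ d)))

T

Substituting e=F, d=F, b=T:
d & e = F & F = F
b & e = T & F = F
e <-> d = F <-> F = T
(e <-> d) <-> b = T <-> T = T
(b & e) <-> ((e <-> d) <-> b) = F <-> T = F
e -> ((b & e) <-> ((e <-> d) <-> b)) = F -> F = T
e ^ d = F ^ F = F
(e ^ d) ^ b = F ^ T = T
((e ^ d) ^ b) -> b = T -> T = T
d | e = F | F = F
(d | e) ^ d = F ^ F = F
(((e ^ d) ^ b) -> b) -> ((d | e) ^ d) = T -> F = F
(e -> ((b & e) <-> ((e <-> d) <-> b))) -> ((((e ^ d) ^ b) -> b) -> ((d | e) ^ d)) = T -> F = F
(d & e) -> ((e -> ((b & e) <-> ((e <-> d) <-> b))) -> ((((e ^ d) ^ b) -> b) -> ((d | e) ^ d))) = F -> F = T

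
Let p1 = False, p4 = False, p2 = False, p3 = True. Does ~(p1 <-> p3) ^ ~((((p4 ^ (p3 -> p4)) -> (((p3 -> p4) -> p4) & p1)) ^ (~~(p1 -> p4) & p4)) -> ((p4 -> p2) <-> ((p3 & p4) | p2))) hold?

p1 <-> p3 = False <-> True = False
~(p1 <-> p3) = ~False = True
p3 -> p4 = True -> False = False
p4 ^ (p3 -> p4) = False ^ False = False
p3 -> p4 = True -> False = False
(p3 -> p4) -> p4 = False -> False = True
((p3 -> p4) -> p4) & p1 = True & False = False
(p4 ^ (p3 -> p4)) -> (((p3 -> p4) -> p4) & p1) = False -> False = True
p1 -> p4 = False -> False = True
~(p1 -> p4) = ~True = False
~~(p1 -> p4) = ~False = True
~~(p1 -> p4) & p4 = True & False = False
((p4 ^ (p3 -> p4)) -> (((p3 -> p4) -> p4) & p1)) ^ (~~(p1 -> p4) & p4) = True ^ False = True
p4 -> p2 = False -> False = True
p3 & p4 = True & False = False
(p3 & p4) | p2 = False | False = False
(p4 -> p2) <-> ((p3 & p4) | p2) = True <-> False = False
(((p4 ^ (p3 -> p4)) -> (((p3 -> p4) -> p4) & p1)) ^ (~~(p1 -> p4) & p4)) -> ((p4 -> p2) <-> ((p3 & p4) | p2)) = True -> False = False
~((((p4 ^ (p3 -> p4)) -> (((p3 -> p4) -> p4) & p1)) ^ (~~(p1 -> p4) & p4)) -> ((p4 -> p2) <-> ((p3 & p4) | p2))) = ~False = True
~(p1 <-> p3) ^ ~((((p4 ^ (p3 -> p4)) -> (((p3 -> p4) -> p4) & p1)) ^ (~~(p1 -> p4) & p4)) -> ((p4 -> p2) <-> ((p3 & p4) | p2))) = True ^ True = False

False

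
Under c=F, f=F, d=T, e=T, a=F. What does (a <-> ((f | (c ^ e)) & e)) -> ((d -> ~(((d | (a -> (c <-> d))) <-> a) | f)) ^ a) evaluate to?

T

c ^ e = F ^ T = T
f | (c ^ e) = F | T = T
(f | (c ^ e)) & e = T & T = T
a <-> ((f | (c ^ e)) & e) = F <-> T = F
c <-> d = F <-> T = F
a -> (c <-> d) = F -> F = T
d | (a -> (c <-> d)) = T | T = T
(d | (a -> (c <-> d))) <-> a = T <-> F = F
((d | (a -> (c <-> d))) <-> a) | f = F | F = F
~(((d | (a -> (c <-> d))) <-> a) | f) = ~F = T
d -> ~(((d | (a -> (c <-> d))) <-> a) | f) = T -> T = T
(d -> ~(((d | (a -> (c <-> d))) <-> a) | f)) ^ a = T ^ F = T
(a <-> ((f | (c ^ e)) & e)) -> ((d -> ~(((d | (a -> (c <-> d))) <-> a) | f)) ^ a) = F -> T = T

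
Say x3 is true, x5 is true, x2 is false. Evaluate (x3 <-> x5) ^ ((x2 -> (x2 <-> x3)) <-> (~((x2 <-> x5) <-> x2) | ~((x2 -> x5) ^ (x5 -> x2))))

x3 <-> x5 = 1 <-> 1 = 1
x2 <-> x3 = 0 <-> 1 = 0
x2 -> (x2 <-> x3) = 0 -> 0 = 1
x2 <-> x5 = 0 <-> 1 = 0
(x2 <-> x5) <-> x2 = 0 <-> 0 = 1
~((x2 <-> x5) <-> x2) = ~1 = 0
x2 -> x5 = 0 -> 1 = 1
x5 -> x2 = 1 -> 0 = 0
(x2 -> x5) ^ (x5 -> x2) = 1 ^ 0 = 1
~((x2 -> x5) ^ (x5 -> x2)) = ~1 = 0
~((x2 <-> x5) <-> x2) | ~((x2 -> x5) ^ (x5 -> x2)) = 0 | 0 = 0
(x2 -> (x2 <-> x3)) <-> (~((x2 <-> x5) <-> x2) | ~((x2 -> x5) ^ (x5 -> x2))) = 1 <-> 0 = 0
(x3 <-> x5) ^ ((x2 -> (x2 <-> x3)) <-> (~((x2 <-> x5) <-> x2) | ~((x2 -> x5) ^ (x5 -> x2)))) = 1 ^ 0 = 1

1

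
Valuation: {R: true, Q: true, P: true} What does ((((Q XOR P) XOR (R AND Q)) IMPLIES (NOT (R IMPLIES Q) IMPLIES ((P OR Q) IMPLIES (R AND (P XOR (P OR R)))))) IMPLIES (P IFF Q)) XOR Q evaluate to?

Q XOR P = true XOR true = false
R AND Q = true AND true = true
(Q XOR P) XOR (R AND Q) = false XOR true = true
R IMPLIES Q = true IMPLIES true = true
NOT (R IMPLIES Q) = NOT true = false
P OR Q = true OR true = true
P OR R = true OR true = true
P XOR (P OR R) = true XOR true = false
R AND (P XOR (P OR R)) = true AND false = false
(P OR Q) IMPLIES (R AND (P XOR (P OR R))) = true IMPLIES false = false
NOT (R IMPLIES Q) IMPLIES ((P OR Q) IMPLIES (R AND (P XOR (P OR R)))) = false IMPLIES false = true
((Q XOR P) XOR (R AND Q)) IMPLIES (NOT (R IMPLIES Q) IMPLIES ((P OR Q) IMPLIES (R AND (P XOR (P OR R))))) = true IMPLIES true = true
P IFF Q = true IFF true = true
(((Q XOR P) XOR (R AND Q)) IMPLIES (NOT (R IMPLIES Q) IMPLIES ((P OR Q) IMPLIES (R AND (P XOR (P OR R)))))) IMPLIES (P IFF Q) = true IMPLIES true = true
((((Q XOR P) XOR (R AND Q)) IMPLIES (NOT (R IMPLIES Q) IMPLIES ((P OR Q) IMPLIES (R AND (P XOR (P OR R)))))) IMPLIES (P IFF Q)) XOR Q = true XOR true = false

false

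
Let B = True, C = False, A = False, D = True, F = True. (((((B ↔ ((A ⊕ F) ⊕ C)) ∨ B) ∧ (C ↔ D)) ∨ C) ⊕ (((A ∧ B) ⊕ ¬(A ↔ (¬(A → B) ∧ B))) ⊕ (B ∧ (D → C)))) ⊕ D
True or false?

True

A ⊕ F = False ⊕ True = True
(A ⊕ F) ⊕ C = True ⊕ False = True
B ↔ ((A ⊕ F) ⊕ C) = True ↔ True = True
(B ↔ ((A ⊕ F) ⊕ C)) ∨ B = True ∨ True = True
C ↔ D = False ↔ True = False
((B ↔ ((A ⊕ F) ⊕ C)) ∨ B) ∧ (C ↔ D) = True ∧ False = False
(((B ↔ ((A ⊕ F) ⊕ C)) ∨ B) ∧ (C ↔ D)) ∨ C = False ∨ False = False
A ∧ B = False ∧ True = False
A → B = False → True = True
¬(A → B) = ¬True = False
¬(A → B) ∧ B = False ∧ True = False
A ↔ (¬(A → B) ∧ B) = False ↔ False = True
¬(A ↔ (¬(A → B) ∧ B)) = ¬True = False
(A ∧ B) ⊕ ¬(A ↔ (¬(A → B) ∧ B)) = False ⊕ False = False
D → C = True → False = False
B ∧ (D → C) = True ∧ False = False
((A ∧ B) ⊕ ¬(A ↔ (¬(A → B) ∧ B))) ⊕ (B ∧ (D → C)) = False ⊕ False = False
((((B ↔ ((A ⊕ F) ⊕ C)) ∨ B) ∧ (C ↔ D)) ∨ C) ⊕ (((A ∧ B) ⊕ ¬(A ↔ (¬(A → B) ∧ B))) ⊕ (B ∧ (D → C))) = False ⊕ False = False
(((((B ↔ ((A ⊕ F) ⊕ C)) ∨ B) ∧ (C ↔ D)) ∨ C) ⊕ (((A ∧ B) ⊕ ¬(A ↔ (¬(A → B) ∧ B))) ⊕ (B ∧ (D → C)))) ⊕ D = False ⊕ True = True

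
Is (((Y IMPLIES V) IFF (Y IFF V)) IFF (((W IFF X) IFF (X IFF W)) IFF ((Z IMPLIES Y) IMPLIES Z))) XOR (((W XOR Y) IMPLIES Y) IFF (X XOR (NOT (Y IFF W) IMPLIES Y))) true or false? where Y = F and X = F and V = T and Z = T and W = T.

Substituting Y=F, X=F, V=T, Z=T, W=T:
Y IMPLIES V = F IMPLIES T = T
Y IFF V = F IFF T = F
(Y IMPLIES V) IFF (Y IFF V) = T IFF F = F
W IFF X = T IFF F = F
X IFF W = F IFF T = F
(W IFF X) IFF (X IFF W) = F IFF F = T
Z IMPLIES Y = T IMPLIES F = F
(Z IMPLIES Y) IMPLIES Z = F IMPLIES T = T
((W IFF X) IFF (X IFF W)) IFF ((Z IMPLIES Y) IMPLIES Z) = T IFF T = T
((Y IMPLIES V) IFF (Y IFF V)) IFF (((W IFF X) IFF (X IFF W)) IFF ((Z IMPLIES Y) IMPLIES Z)) = F IFF T = F
W XOR Y = T XOR F = T
(W XOR Y) IMPLIES Y = T IMPLIES F = F
Y IFF W = F IFF T = F
NOT (Y IFF W) = NOT F = T
NOT (Y IFF W) IMPLIES Y = T IMPLIES F = F
X XOR (NOT (Y IFF W) IMPLIES Y) = F XOR F = F
((W XOR Y) IMPLIES Y) IFF (X XOR (NOT (Y IFF W) IMPLIES Y)) = F IFF F = T
(((Y IMPLIES V) IFF (Y IFF V)) IFF (((W IFF X) IFF (X IFF W)) IFF ((Z IMPLIES Y) IMPLIES Z))) XOR (((W XOR Y) IMPLIES Y) IFF (X XOR (NOT (Y IFF W) IMPLIES Y))) = F XOR T = T

T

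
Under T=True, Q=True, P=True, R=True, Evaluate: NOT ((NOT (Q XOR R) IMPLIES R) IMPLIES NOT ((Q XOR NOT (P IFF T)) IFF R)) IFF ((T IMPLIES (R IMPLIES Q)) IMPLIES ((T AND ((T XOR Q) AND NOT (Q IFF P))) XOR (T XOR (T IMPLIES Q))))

False

Q XOR R = True XOR True = False
NOT (Q XOR R) = NOT False = True
NOT (Q XOR R) IMPLIES R = True IMPLIES True = True
P IFF T = True IFF True = True
NOT (P IFF T) = NOT True = False
Q XOR NOT (P IFF T) = True XOR False = True
(Q XOR NOT (P IFF T)) IFF R = True IFF True = True
NOT ((Q XOR NOT (P IFF T)) IFF R) = NOT True = False
(NOT (Q XOR R) IMPLIES R) IMPLIES NOT ((Q XOR NOT (P IFF T)) IFF R) = True IMPLIES False = False
NOT ((NOT (Q XOR R) IMPLIES R) IMPLIES NOT ((Q XOR NOT (P IFF T)) IFF R)) = NOT False = True
R IMPLIES Q = True IMPLIES True = True
T IMPLIES (R IMPLIES Q) = True IMPLIES True = True
T XOR Q = True XOR True = False
Q IFF P = True IFF True = True
NOT (Q IFF P) = NOT True = False
(T XOR Q) AND NOT (Q IFF P) = False AND False = False
T AND ((T XOR Q) AND NOT (Q IFF P)) = True AND False = False
T IMPLIES Q = True IMPLIES True = True
T XOR (T IMPLIES Q) = True XOR True = False
(T AND ((T XOR Q) AND NOT (Q IFF P))) XOR (T XOR (T IMPLIES Q)) = False XOR False = False
(T IMPLIES (R IMPLIES Q)) IMPLIES ((T AND ((T XOR Q) AND NOT (Q IFF P))) XOR (T XOR (T IMPLIES Q))) = True IMPLIES False = False
NOT ((NOT (Q XOR R) IMPLIES R) IMPLIES NOT ((Q XOR NOT (P IFF T)) IFF R)) IFF ((T IMPLIES (R IMPLIES Q)) IMPLIES ((T AND ((T XOR Q) AND NOT (Q IFF P))) XOR (T XOR (T IMPLIES Q)))) = True IFF False = False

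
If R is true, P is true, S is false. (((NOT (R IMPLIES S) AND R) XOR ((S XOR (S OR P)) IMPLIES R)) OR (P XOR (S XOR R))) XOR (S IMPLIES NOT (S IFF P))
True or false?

true

R IMPLIES S = true IMPLIES false = false
NOT (R IMPLIES S) = NOT false = true
NOT (R IMPLIES S) AND R = true AND true = true
S OR P = false OR true = true
S XOR (S OR P) = false XOR true = true
(S XOR (S OR P)) IMPLIES R = true IMPLIES true = true
(NOT (R IMPLIES S) AND R) XOR ((S XOR (S OR P)) IMPLIES R) = true XOR true = false
S XOR R = false XOR true = true
P XOR (S XOR R) = true XOR true = false
((NOT (R IMPLIES S) AND R) XOR ((S XOR (S OR P)) IMPLIES R)) OR (P XOR (S XOR R)) = false OR false = false
S IFF P = false IFF true = false
NOT (S IFF P) = NOT false = true
S IMPLIES NOT (S IFF P) = false IMPLIES true = true
(((NOT (R IMPLIES S) AND R) XOR ((S XOR (S OR P)) IMPLIES R)) OR (P XOR (S XOR R))) XOR (S IMPLIES NOT (S IFF P)) = false XOR true = true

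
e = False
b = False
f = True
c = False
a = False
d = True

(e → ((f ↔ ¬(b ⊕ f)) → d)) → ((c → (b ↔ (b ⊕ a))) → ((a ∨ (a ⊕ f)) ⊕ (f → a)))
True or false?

True

Substituting e=False, b=False, f=True, c=False, a=False, d=True:
b ⊕ f = False ⊕ True = True
¬(b ⊕ f) = ¬True = False
f ↔ ¬(b ⊕ f) = True ↔ False = False
(f ↔ ¬(b ⊕ f)) → d = False → True = True
e → ((f ↔ ¬(b ⊕ f)) → d) = False → True = True
b ⊕ a = False ⊕ False = False
b ↔ (b ⊕ a) = False ↔ False = True
c → (b ↔ (b ⊕ a)) = False → True = True
a ⊕ f = False ⊕ True = True
a ∨ (a ⊕ f) = False ∨ True = True
f → a = True → False = False
(a ∨ (a ⊕ f)) ⊕ (f → a) = True ⊕ False = True
(c → (b ↔ (b ⊕ a))) → ((a ∨ (a ⊕ f)) ⊕ (f → a)) = True → True = True
(e → ((f ↔ ¬(b ⊕ f)) → d)) → ((c → (b ↔ (b ⊕ a))) → ((a ∨ (a ⊕ f)) ⊕ (f → a))) = True → True = True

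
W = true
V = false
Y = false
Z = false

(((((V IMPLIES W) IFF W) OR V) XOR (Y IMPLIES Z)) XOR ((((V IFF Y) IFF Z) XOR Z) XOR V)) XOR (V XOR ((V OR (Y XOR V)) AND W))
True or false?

Substituting W=true, V=false, Y=false, Z=false:
V IMPLIES W = false IMPLIES true = true
(V IMPLIES W) IFF W = true IFF true = true
((V IMPLIES W) IFF W) OR V = true OR false = true
Y IMPLIES Z = false IMPLIES false = true
(((V IMPLIES W) IFF W) OR V) XOR (Y IMPLIES Z) = true XOR true = false
V IFF Y = false IFF false = true
(V IFF Y) IFF Z = true IFF false = false
((V IFF Y) IFF Z) XOR Z = false XOR false = false
(((V IFF Y) IFF Z) XOR Z) XOR V = false XOR false = false
((((V IMPLIES W) IFF W) OR V) XOR (Y IMPLIES Z)) XOR ((((V IFF Y) IFF Z) XOR Z) XOR V) = false XOR false = false
Y XOR V = false XOR false = false
V OR (Y XOR V) = false OR false = false
(V OR (Y XOR V)) AND W = false AND true = false
V XOR ((V OR (Y XOR V)) AND W) = false XOR false = false
(((((V IMPLIES W) IFF W) OR V) XOR (Y IMPLIES Z)) XOR ((((V IFF Y) IFF Z) XOR Z) XOR V)) XOR (V XOR ((V OR (Y XOR V)) AND W)) = false XOR false = false

false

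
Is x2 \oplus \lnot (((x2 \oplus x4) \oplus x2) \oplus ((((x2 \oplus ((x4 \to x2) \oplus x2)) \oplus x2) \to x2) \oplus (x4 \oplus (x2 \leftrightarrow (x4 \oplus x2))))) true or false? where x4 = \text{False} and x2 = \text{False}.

\text{False}

Substituting x4=\text{False}, x2=\text{False}:
x2 \oplus x4 = \text{False} \oplus \text{False} = \text{False}
(x2 \oplus x4) \oplus x2 = \text{False} \oplus \text{False} = \text{False}
x4 \to x2 = \text{False} \to \text{False} = \text{True}
(x4 \to x2) \oplus x2 = \text{True} \oplus \text{False} = \text{True}
x2 \oplus ((x4 \to x2) \oplus x2) = \text{False} \oplus \text{True} = \text{True}
(x2 \oplus ((x4 \to x2) \oplus x2)) \oplus x2 = \text{True} \oplus \text{False} = \text{True}
((x2 \oplus ((x4 \to x2) \oplus x2)) \oplus x2) \to x2 = \text{True} \to \text{False} = \text{False}
x4 \oplus x2 = \text{False} \oplus \text{False} = \text{False}
x2 \leftrightarrow (x4 \oplus x2) = \text{False} \leftrightarrow \text{False} = \text{True}
x4 \oplus (x2 \leftrightarrow (x4 \oplus x2)) = \text{False} \oplus \text{True} = \text{True}
(((x2 \oplus ((x4 \to x2) \oplus x2)) \oplus x2) \to x2) \oplus (x4 \oplus (x2 \leftrightarrow (x4 \oplus x2))) = \text{False} \oplus \text{True} = \text{True}
((x2 \oplus x4) \oplus x2) \oplus ((((x2 \oplus ((x4 \to x2) \oplus x2)) \oplus x2) \to x2) \oplus (x4 \oplus (x2 \leftrightarrow (x4 \oplus x2)))) = \text{False} \oplus \text{True} = \text{True}
\lnot (((x2 \oplus x4) \oplus x2) \oplus ((((x2 \oplus ((x4 \to x2) \oplus x2)) \oplus x2) \to x2) \oplus (x4 \oplus (x2 \leftrightarrow (x4 \oplus x2))))) = \lnot \text{True} = \text{False}
x2 \oplus \lnot (((x2 \oplus x4) \oplus x2) \oplus ((((x2 \oplus ((x4 \to x2) \oplus x2)) \oplus x2) \to x2) \oplus (x4 \oplus (x2 \leftrightarrow (x4 \oplus x2))))) = \text{False} \oplus \text{False} = \text{False}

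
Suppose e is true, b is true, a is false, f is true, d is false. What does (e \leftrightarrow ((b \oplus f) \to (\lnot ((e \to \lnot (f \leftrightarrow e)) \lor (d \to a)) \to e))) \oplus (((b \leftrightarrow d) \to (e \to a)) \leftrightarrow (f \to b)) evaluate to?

F

b \oplus f = T \oplus T = F
f \leftrightarrow e = T \leftrightarrow T = T
\lnot (f \leftrightarrow e) = \lnot T = F
e \to \lnot (f \leftrightarrow e) = T \to F = F
d \to a = F \to F = T
(e \to \lnot (f \leftrightarrow e)) \lor (d \to a) = F \lor T = T
\lnot ((e \to \lnot (f \leftrightarrow e)) \lor (d \to a)) = \lnot T = F
\lnot ((e \to \lnot (f \leftrightarrow e)) \lor (d \to a)) \to e = F \to T = T
(b \oplus f) \to (\lnot ((e \to \lnot (f \leftrightarrow e)) \lor (d \to a)) \to e) = F \to T = T
e \leftrightarrow ((b \oplus f) \to (\lnot ((e \to \lnot (f \leftrightarrow e)) \lor (d \to a)) \to e)) = T \leftrightarrow T = T
b \leftrightarrow d = T \leftrightarrow F = F
e \to a = T \to F = F
(b \leftrightarrow d) \to (e \to a) = F \to F = T
f \to b = T \to T = T
((b \leftrightarrow d) \to (e \to a)) \leftrightarrow (f \to b) = T \leftrightarrow T = T
(e \leftrightarrow ((b \oplus f) \to (\lnot ((e \to \lnot (f \leftrightarrow e)) \lor (d \to a)) \to e))) \oplus (((b \leftrightarrow d) \to (e \to a)) \leftrightarrow (f \to b)) = T \oplus T = F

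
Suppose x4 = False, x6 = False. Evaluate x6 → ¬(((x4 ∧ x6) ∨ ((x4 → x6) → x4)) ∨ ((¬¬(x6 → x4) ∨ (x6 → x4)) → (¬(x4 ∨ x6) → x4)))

x4 ∧ x6 = False ∧ False = False
x4 → x6 = False → False = True
(x4 → x6) → x4 = True → False = False
(x4 ∧ x6) ∨ ((x4 → x6) → x4) = False ∨ False = False
x6 → x4 = False → False = True
¬(x6 → x4) = ¬True = False
¬¬(x6 → x4) = ¬False = True
x6 → x4 = False → False = True
¬¬(x6 → x4) ∨ (x6 → x4) = True ∨ True = True
x4 ∨ x6 = False ∨ False = False
¬(x4 ∨ x6) = ¬False = True
¬(x4 ∨ x6) → x4 = True → False = False
(¬¬(x6 → x4) ∨ (x6 → x4)) → (¬(x4 ∨ x6) → x4) = True → False = False
((x4 ∧ x6) ∨ ((x4 → x6) → x4)) ∨ ((¬¬(x6 → x4) ∨ (x6 → x4)) → (¬(x4 ∨ x6) → x4)) = False ∨ False = False
¬(((x4 ∧ x6) ∨ ((x4 → x6) → x4)) ∨ ((¬¬(x6 → x4) ∨ (x6 → x4)) → (¬(x4 ∨ x6) → x4))) = ¬False = True
x6 → ¬(((x4 ∧ x6) ∨ ((x4 → x6) → x4)) ∨ ((¬¬(x6 → x4) ∨ (x6 → x4)) → (¬(x4 ∨ x6) → x4))) = False → True = True

True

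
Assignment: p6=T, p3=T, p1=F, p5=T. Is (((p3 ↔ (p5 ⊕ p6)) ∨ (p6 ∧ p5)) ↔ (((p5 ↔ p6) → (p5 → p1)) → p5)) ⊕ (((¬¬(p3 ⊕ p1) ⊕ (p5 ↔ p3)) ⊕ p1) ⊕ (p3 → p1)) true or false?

T

p5 ⊕ p6 = T ⊕ T = F
p3 ↔ (p5 ⊕ p6) = T ↔ F = F
p6 ∧ p5 = T ∧ T = T
(p3 ↔ (p5 ⊕ p6)) ∨ (p6 ∧ p5) = F ∨ T = T
p5 ↔ p6 = T ↔ T = T
p5 → p1 = T → F = F
(p5 ↔ p6) → (p5 → p1) = T → F = F
((p5 ↔ p6) → (p5 → p1)) → p5 = F → T = T
((p3 ↔ (p5 ⊕ p6)) ∨ (p6 ∧ p5)) ↔ (((p5 ↔ p6) → (p5 → p1)) → p5) = T ↔ T = T
p3 ⊕ p1 = T ⊕ F = T
¬(p3 ⊕ p1) = ¬T = F
¬¬(p3 ⊕ p1) = ¬F = T
p5 ↔ p3 = T ↔ T = T
¬¬(p3 ⊕ p1) ⊕ (p5 ↔ p3) = T ⊕ T = F
(¬¬(p3 ⊕ p1) ⊕ (p5 ↔ p3)) ⊕ p1 = F ⊕ F = F
p3 → p1 = T → F = F
((¬¬(p3 ⊕ p1) ⊕ (p5 ↔ p3)) ⊕ p1) ⊕ (p3 → p1) = F ⊕ F = F
(((p3 ↔ (p5 ⊕ p6)) ∨ (p6 ∧ p5)) ↔ (((p5 ↔ p6) → (p5 → p1)) → p5)) ⊕ (((¬¬(p3 ⊕ p1) ⊕ (p5 ↔ p3)) ⊕ p1) ⊕ (p3 → p1)) = T ⊕ F = T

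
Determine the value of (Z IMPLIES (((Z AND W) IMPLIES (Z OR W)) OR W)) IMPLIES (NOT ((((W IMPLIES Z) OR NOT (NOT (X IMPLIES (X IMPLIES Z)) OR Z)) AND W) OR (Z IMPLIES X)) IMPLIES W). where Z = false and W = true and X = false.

Substituting Z=false, W=true, X=false:
Z AND W = false AND true = false
Z OR W = false OR true = true
(Z AND W) IMPLIES (Z OR W) = false IMPLIES true = true
((Z AND W) IMPLIES (Z OR W)) OR W = true OR true = true
Z IMPLIES (((Z AND W) IMPLIES (Z OR W)) OR W) = false IMPLIES true = true
W IMPLIES Z = true IMPLIES false = false
X IMPLIES Z = false IMPLIES false = true
X IMPLIES (X IMPLIES Z) = false IMPLIES true = true
NOT (X IMPLIES (X IMPLIES Z)) = NOT true = false
NOT (X IMPLIES (X IMPLIES Z)) OR Z = false OR false = false
NOT (NOT (X IMPLIES (X IMPLIES Z)) OR Z) = NOT false = true
(W IMPLIES Z) OR NOT (NOT (X IMPLIES (X IMPLIES Z)) OR Z) = false OR true = true
((W IMPLIES Z) OR NOT (NOT (X IMPLIES (X IMPLIES Z)) OR Z)) AND W = true AND true = true
Z IMPLIES X = false IMPLIES false = true
(((W IMPLIES Z) OR NOT (NOT (X IMPLIES (X IMPLIES Z)) OR Z)) AND W) OR (Z IMPLIES X) = true OR true = true
NOT ((((W IMPLIES Z) OR NOT (NOT (X IMPLIES (X IMPLIES Z)) OR Z)) AND W) OR (Z IMPLIES X)) = NOT true = false
NOT ((((W IMPLIES Z) OR NOT (NOT (X IMPLIES (X IMPLIES Z)) OR Z)) AND W) OR (Z IMPLIES X)) IMPLIES W = false IMPLIES true = true
(Z IMPLIES (((Z AND W) IMPLIES (Z OR W)) OR W)) IMPLIES (NOT ((((W IMPLIES Z) OR NOT (NOT (X IMPLIES (X IMPLIES Z)) OR Z)) AND W) OR (Z IMPLIES X)) IMPLIES W) = true IMPLIES true = true

true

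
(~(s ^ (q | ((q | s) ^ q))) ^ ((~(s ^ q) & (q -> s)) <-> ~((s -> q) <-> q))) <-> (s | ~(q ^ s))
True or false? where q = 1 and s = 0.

0

Substituting q=1, s=0:
q | s = 1 | 0 = 1
(q | s) ^ q = 1 ^ 1 = 0
q | ((q | s) ^ q) = 1 | 0 = 1
s ^ (q | ((q | s) ^ q)) = 0 ^ 1 = 1
~(s ^ (q | ((q | s) ^ q))) = ~1 = 0
s ^ q = 0 ^ 1 = 1
~(s ^ q) = ~1 = 0
q -> s = 1 -> 0 = 0
~(s ^ q) & (q -> s) = 0 & 0 = 0
s -> q = 0 -> 1 = 1
(s -> q) <-> q = 1 <-> 1 = 1
~((s -> q) <-> q) = ~1 = 0
(~(s ^ q) & (q -> s)) <-> ~((s -> q) <-> q) = 0 <-> 0 = 1
~(s ^ (q | ((q | s) ^ q))) ^ ((~(s ^ q) & (q -> s)) <-> ~((s -> q) <-> q)) = 0 ^ 1 = 1
q ^ s = 1 ^ 0 = 1
~(q ^ s) = ~1 = 0
s | ~(q ^ s) = 0 | 0 = 0
(~(s ^ (q | ((q | s) ^ q))) ^ ((~(s ^ q) & (q -> s)) <-> ~((s -> q) <-> q))) <-> (s | ~(q ^ s)) = 1 <-> 0 = 0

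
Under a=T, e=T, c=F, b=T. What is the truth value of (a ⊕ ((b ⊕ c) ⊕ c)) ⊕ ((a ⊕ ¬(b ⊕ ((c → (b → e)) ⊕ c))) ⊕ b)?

Substituting a=T, e=T, c=F, b=T:
b ⊕ c = T ⊕ F = T
(b ⊕ c) ⊕ c = T ⊕ F = T
a ⊕ ((b ⊕ c) ⊕ c) = T ⊕ T = F
b → e = T → T = T
c → (b → e) = F → T = T
(c → (b → e)) ⊕ c = T ⊕ F = T
b ⊕ ((c → (b → e)) ⊕ c) = T ⊕ T = F
¬(b ⊕ ((c → (b → e)) ⊕ c)) = ¬F = T
a ⊕ ¬(b ⊕ ((c → (b → e)) ⊕ c)) = T ⊕ T = F
(a ⊕ ¬(b ⊕ ((c → (b → e)) ⊕ c))) ⊕ b = F ⊕ T = T
(a ⊕ ((b ⊕ c) ⊕ c)) ⊕ ((a ⊕ ¬(b ⊕ ((c → (b → e)) ⊕ c))) ⊕ b) = F ⊕ T = T

T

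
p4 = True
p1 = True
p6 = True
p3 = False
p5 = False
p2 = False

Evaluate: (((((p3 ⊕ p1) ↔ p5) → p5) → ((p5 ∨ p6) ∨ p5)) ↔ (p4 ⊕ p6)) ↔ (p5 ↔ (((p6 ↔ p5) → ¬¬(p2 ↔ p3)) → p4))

p3 ⊕ p1 = False ⊕ True = True
(p3 ⊕ p1) ↔ p5 = True ↔ False = False
((p3 ⊕ p1) ↔ p5) → p5 = False → False = True
p5 ∨ p6 = False ∨ True = True
(p5 ∨ p6) ∨ p5 = True ∨ False = True
(((p3 ⊕ p1) ↔ p5) → p5) → ((p5 ∨ p6) ∨ p5) = True → True = True
p4 ⊕ p6 = True ⊕ True = False
((((p3 ⊕ p1) ↔ p5) → p5) → ((p5 ∨ p6) ∨ p5)) ↔ (p4 ⊕ p6) = True ↔ False = False
p6 ↔ p5 = True ↔ False = False
p2 ↔ p3 = False ↔ False = True
¬(p2 ↔ p3) = ¬True = False
¬¬(p2 ↔ p3) = ¬False = True
(p6 ↔ p5) → ¬¬(p2 ↔ p3) = False → True = True
((p6 ↔ p5) → ¬¬(p2 ↔ p3)) → p4 = True → True = True
p5 ↔ (((p6 ↔ p5) → ¬¬(p2 ↔ p3)) → p4) = False ↔ True = False
(((((p3 ⊕ p1) ↔ p5) → p5) → ((p5 ∨ p6) ∨ p5)) ↔ (p4 ⊕ p6)) ↔ (p5 ↔ (((p6 ↔ p5) → ¬¬(p2 ↔ p3)) → p4)) = False ↔ False = True

True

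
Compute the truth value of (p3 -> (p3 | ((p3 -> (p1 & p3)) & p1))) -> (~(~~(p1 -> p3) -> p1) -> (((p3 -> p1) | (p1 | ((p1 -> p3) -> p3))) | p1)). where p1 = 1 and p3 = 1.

Substituting p1=1, p3=1:
p1 & p3 = 1 & 1 = 1
p3 -> (p1 & p3) = 1 -> 1 = 1
(p3 -> (p1 & p3)) & p1 = 1 & 1 = 1
p3 | ((p3 -> (p1 & p3)) & p1) = 1 | 1 = 1
p3 -> (p3 | ((p3 -> (p1 & p3)) & p1)) = 1 -> 1 = 1
p1 -> p3 = 1 -> 1 = 1
~(p1 -> p3) = ~1 = 0
~~(p1 -> p3) = ~0 = 1
~~(p1 -> p3) -> p1 = 1 -> 1 = 1
~(~~(p1 -> p3) -> p1) = ~1 = 0
p3 -> p1 = 1 -> 1 = 1
p1 -> p3 = 1 -> 1 = 1
(p1 -> p3) -> p3 = 1 -> 1 = 1
p1 | ((p1 -> p3) -> p3) = 1 | 1 = 1
(p3 -> p1) | (p1 | ((p1 -> p3) -> p3)) = 1 | 1 = 1
((p3 -> p1) | (p1 | ((p1 -> p3) -> p3))) | p1 = 1 | 1 = 1
~(~~(p1 -> p3) -> p1) -> (((p3 -> p1) | (p1 | ((p1 -> p3) -> p3))) | p1) = 0 -> 1 = 1
(p3 -> (p3 | ((p3 -> (p1 & p3)) & p1))) -> (~(~~(p1 -> p3) -> p1) -> (((p3 -> p1) | (p1 | ((p1 -> p3) -> p3))) | p1)) = 1 -> 1 = 1

1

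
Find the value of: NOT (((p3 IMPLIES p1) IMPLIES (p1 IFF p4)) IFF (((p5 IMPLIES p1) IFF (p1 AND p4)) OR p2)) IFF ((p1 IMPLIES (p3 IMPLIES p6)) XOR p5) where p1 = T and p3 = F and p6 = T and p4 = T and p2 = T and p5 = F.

F

Substituting p1=T, p3=F, p6=T, p4=T, p2=T, p5=F:
p3 IMPLIES p1 = F IMPLIES T = T
p1 IFF p4 = T IFF T = T
(p3 IMPLIES p1) IMPLIES (p1 IFF p4) = T IMPLIES T = T
p5 IMPLIES p1 = F IMPLIES T = T
p1 AND p4 = T AND T = T
(p5 IMPLIES p1) IFF (p1 AND p4) = T IFF T = T
((p5 IMPLIES p1) IFF (p1 AND p4)) OR p2 = T OR T = T
((p3 IMPLIES p1) IMPLIES (p1 IFF p4)) IFF (((p5 IMPLIES p1) IFF (p1 AND p4)) OR p2) = T IFF T = T
NOT (((p3 IMPLIES p1) IMPLIES (p1 IFF p4)) IFF (((p5 IMPLIES p1) IFF (p1 AND p4)) OR p2)) = NOT T = F
p3 IMPLIES p6 = F IMPLIES T = T
p1 IMPLIES (p3 IMPLIES p6) = T IMPLIES T = T
(p1 IMPLIES (p3 IMPLIES p6)) XOR p5 = T XOR F = T
NOT (((p3 IMPLIES p1) IMPLIES (p1 IFF p4)) IFF (((p5 IMPLIES p1) IFF (p1 AND p4)) OR p2)) IFF ((p1 IMPLIES (p3 IMPLIES p6)) XOR p5) = F IFF T = F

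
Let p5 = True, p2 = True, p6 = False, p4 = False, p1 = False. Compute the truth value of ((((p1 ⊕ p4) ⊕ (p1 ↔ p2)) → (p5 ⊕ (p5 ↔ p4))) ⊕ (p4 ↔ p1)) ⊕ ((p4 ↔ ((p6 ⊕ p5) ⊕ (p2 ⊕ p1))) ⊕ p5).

False

p1 ⊕ p4 = False ⊕ False = False
p1 ↔ p2 = False ↔ True = False
(p1 ⊕ p4) ⊕ (p1 ↔ p2) = False ⊕ False = False
p5 ↔ p4 = True ↔ False = False
p5 ⊕ (p5 ↔ p4) = True ⊕ False = True
((p1 ⊕ p4) ⊕ (p1 ↔ p2)) → (p5 ⊕ (p5 ↔ p4)) = False → True = True
p4 ↔ p1 = False ↔ False = True
(((p1 ⊕ p4) ⊕ (p1 ↔ p2)) → (p5 ⊕ (p5 ↔ p4))) ⊕ (p4 ↔ p1) = True ⊕ True = False
p6 ⊕ p5 = False ⊕ True = True
p2 ⊕ p1 = True ⊕ False = True
(p6 ⊕ p5) ⊕ (p2 ⊕ p1) = True ⊕ True = False
p4 ↔ ((p6 ⊕ p5) ⊕ (p2 ⊕ p1)) = False ↔ False = True
(p4 ↔ ((p6 ⊕ p5) ⊕ (p2 ⊕ p1))) ⊕ p5 = True ⊕ True = False
((((p1 ⊕ p4) ⊕ (p1 ↔ p2)) → (p5 ⊕ (p5 ↔ p4))) ⊕ (p4 ↔ p1)) ⊕ ((p4 ↔ ((p6 ⊕ p5) ⊕ (p2 ⊕ p1))) ⊕ p5) = False ⊕ False = False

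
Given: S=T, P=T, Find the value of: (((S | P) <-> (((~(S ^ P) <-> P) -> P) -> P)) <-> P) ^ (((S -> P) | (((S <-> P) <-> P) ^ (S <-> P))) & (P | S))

S | P = T | T = T
S ^ P = T ^ T = F
~(S ^ P) = ~F = T
~(S ^ P) <-> P = T <-> T = T
(~(S ^ P) <-> P) -> P = T -> T = T
((~(S ^ P) <-> P) -> P) -> P = T -> T = T
(S | P) <-> (((~(S ^ P) <-> P) -> P) -> P) = T <-> T = T
((S | P) <-> (((~(S ^ P) <-> P) -> P) -> P)) <-> P = T <-> T = T
S -> P = T -> T = T
S <-> P = T <-> T = T
(S <-> P) <-> P = T <-> T = T
S <-> P = T <-> T = T
((S <-> P) <-> P) ^ (S <-> P) = T ^ T = F
(S -> P) | (((S <-> P) <-> P) ^ (S <-> P)) = T | F = T
P | S = T | T = T
((S -> P) | (((S <-> P) <-> P) ^ (S <-> P))) & (P | S) = T & T = T
(((S | P) <-> (((~(S ^ P) <-> P) -> P) -> P)) <-> P) ^ (((S -> P) | (((S <-> P) <-> P) ^ (S <-> P))) & (P | S)) = T ^ T = F

F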